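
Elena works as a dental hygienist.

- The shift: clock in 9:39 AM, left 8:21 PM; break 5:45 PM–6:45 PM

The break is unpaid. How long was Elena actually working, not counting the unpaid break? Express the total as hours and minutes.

9 h 42 min

The shift: 9:39 AM–8:21 PM = 10 h 42 min; less 60 min break → 9 h 42 min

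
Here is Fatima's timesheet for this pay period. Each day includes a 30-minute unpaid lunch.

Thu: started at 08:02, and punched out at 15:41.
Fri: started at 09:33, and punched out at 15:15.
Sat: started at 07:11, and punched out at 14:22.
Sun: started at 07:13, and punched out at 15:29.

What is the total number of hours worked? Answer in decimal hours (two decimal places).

26.80 hours

Thu: 08:02–15:41 = 7 h 39 min; less 30 min break → 7 h 9 min
Fri: 09:33–15:15 = 5 h 42 min; less 30 min break → 5 h 12 min
Sat: 07:11–14:22 = 7 h 11 min; less 30 min break → 6 h 41 min
Sun: 07:13–15:29 = 8 h 16 min; less 30 min break → 7 h 46 min
Total: 7 h 9 min + 5 h 12 min + 6 h 41 min + 7 h 46 min = 26 h 48 min.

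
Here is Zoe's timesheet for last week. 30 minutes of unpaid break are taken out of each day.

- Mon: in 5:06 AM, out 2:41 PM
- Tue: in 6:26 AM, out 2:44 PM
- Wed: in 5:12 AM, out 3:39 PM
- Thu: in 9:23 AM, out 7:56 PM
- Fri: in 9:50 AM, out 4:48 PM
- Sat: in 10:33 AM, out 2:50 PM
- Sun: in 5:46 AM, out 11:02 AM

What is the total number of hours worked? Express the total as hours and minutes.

51 h 54 min

Mon: 5:06 AM–2:41 PM = 9 h 35 min; less 30 min break → 9 h 5 min
Tue: 6:26 AM–2:44 PM = 8 h 18 min; less 30 min break → 7 h 48 min
Wed: 5:12 AM–3:39 PM = 10 h 27 min; less 30 min break → 9 h 57 min
Thu: 9:23 AM–7:56 PM = 10 h 33 min; less 30 min break → 10 h 3 min
Fri: 9:50 AM–4:48 PM = 6 h 58 min; less 30 min break → 6 h 28 min
Sat: 10:33 AM–2:50 PM = 4 h 17 min; less 30 min break → 3 h 47 min
Sun: 5:46 AM–11:02 AM = 5 h 16 min; less 30 min break → 4 h 46 min
Total: 9 h 5 min + 7 h 48 min + 9 h 57 min + 10 h 3 min + 6 h 28 min + 3 h 47 min + 4 h 46 min = 51 h 54 min.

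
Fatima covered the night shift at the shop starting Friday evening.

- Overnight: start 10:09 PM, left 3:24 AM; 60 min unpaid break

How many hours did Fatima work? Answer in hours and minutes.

Overnight: 10:09 PM → midnight = 1 h 51 min; midnight → 3:24 AM = 3 h 24 min; span 5 h 15 min; less 60 min break → 4 h 15 min

4 h 15 min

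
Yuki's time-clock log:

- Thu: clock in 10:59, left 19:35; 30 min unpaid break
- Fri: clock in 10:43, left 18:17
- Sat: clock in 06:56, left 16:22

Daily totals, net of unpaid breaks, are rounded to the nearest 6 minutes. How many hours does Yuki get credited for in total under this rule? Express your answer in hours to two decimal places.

25.10 hours

Thu: 10:59–19:35 = 8 h 36 min − 30 min = 8 h 6 min → rounds to 8 h 6 min
Fri: 10:43–18:17 = 7 h 34 min → rounds to 7 h 36 min
Sat: 06:56–16:22 = 9 h 26 min → rounds to 9 h 24 min
Total credited: 25 h 6 min.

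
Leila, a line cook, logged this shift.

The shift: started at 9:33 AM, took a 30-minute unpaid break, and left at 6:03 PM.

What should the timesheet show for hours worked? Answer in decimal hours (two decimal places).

The shift: 9:33 AM–6:03 PM = 8 h 30 min; less 30 min break → 8 h 0 min

8.00 hours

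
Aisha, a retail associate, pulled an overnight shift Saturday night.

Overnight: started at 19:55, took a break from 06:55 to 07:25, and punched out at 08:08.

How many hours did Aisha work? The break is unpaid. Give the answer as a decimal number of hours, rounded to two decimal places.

11.72 hours

Overnight: 19:55 → midnight = 4 h 5 min; midnight → 08:08 = 8 h 8 min; span 12 h 13 min; less 30 min break → 11 h 43 min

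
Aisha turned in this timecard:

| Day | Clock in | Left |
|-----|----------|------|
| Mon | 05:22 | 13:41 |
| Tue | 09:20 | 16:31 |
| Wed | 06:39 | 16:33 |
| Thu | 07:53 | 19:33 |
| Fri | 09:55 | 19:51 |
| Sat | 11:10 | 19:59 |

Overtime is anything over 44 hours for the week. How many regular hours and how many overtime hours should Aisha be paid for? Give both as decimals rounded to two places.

Mon: 05:22–13:41 = 8 h 19 min
Tue: 09:20–16:31 = 7 h 11 min
Wed: 06:39–16:33 = 9 h 54 min
Thu: 07:53–19:33 = 11 h 40 min
Fri: 09:55–19:51 = 9 h 56 min
Sat: 11:10–19:59 = 8 h 49 min
Total worked: 55 h 49 min = 55.82 h.
Threshold 44 h → overtime 11 h 49 min, regular 44 h 0 min.

Regular 44.00 hours, overtime 11.82 hours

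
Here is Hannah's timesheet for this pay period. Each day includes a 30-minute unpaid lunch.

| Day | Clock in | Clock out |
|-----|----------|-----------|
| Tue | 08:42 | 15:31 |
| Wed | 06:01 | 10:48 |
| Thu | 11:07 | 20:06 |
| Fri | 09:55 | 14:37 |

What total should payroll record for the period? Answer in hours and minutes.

23 h 17 min

Tue: 08:42–15:31 = 6 h 49 min; less 30 min break → 6 h 19 min
Wed: 06:01–10:48 = 4 h 47 min; less 30 min break → 4 h 17 min
Thu: 11:07–20:06 = 8 h 59 min; less 30 min break → 8 h 29 min
Fri: 09:55–14:37 = 4 h 42 min; less 30 min break → 4 h 12 min
Total: 6 h 19 min + 4 h 17 min + 8 h 29 min + 4 h 12 min = 23 h 17 min.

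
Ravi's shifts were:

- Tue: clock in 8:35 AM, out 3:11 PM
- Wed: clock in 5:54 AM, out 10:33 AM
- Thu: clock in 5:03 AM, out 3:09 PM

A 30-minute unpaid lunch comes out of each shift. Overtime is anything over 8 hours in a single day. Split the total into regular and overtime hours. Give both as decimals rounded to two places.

Tue: 8:35 AM–3:11 PM = 6 h 36 min; less 30 min break → 6 h 6 min
Wed: 5:54 AM–10:33 AM = 4 h 39 min; less 30 min break → 4 h 9 min
Thu: 5:03 AM–3:09 PM = 10 h 6 min; less 30 min break → 9 h 36 min
Tue reg 6 h 6 min / OT 0 h 0 min; Wed reg 4 h 9 min / OT 0 h 0 min; Thu reg 8 h 0 min / OT 1 h 36 min.
Totals: regular 18 h 15 min, overtime 1 h 36 min.

Regular 18.25 hours, overtime 1.60 hours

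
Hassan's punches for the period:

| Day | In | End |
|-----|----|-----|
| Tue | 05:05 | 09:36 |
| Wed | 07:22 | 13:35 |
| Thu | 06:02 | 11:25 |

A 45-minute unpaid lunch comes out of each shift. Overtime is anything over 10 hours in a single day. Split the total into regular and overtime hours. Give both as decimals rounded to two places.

Regular 13.87 hours, overtime 0.00 hours

Tue: 05:05–09:36 = 4 h 31 min; less 45 min break → 3 h 46 min
Wed: 07:22–13:35 = 6 h 13 min; less 45 min break → 5 h 28 min
Thu: 06:02–11:25 = 5 h 23 min; less 45 min break → 4 h 38 min
Tue reg 3 h 46 min / OT 0 h 0 min; Wed reg 5 h 28 min / OT 0 h 0 min; Thu reg 4 h 38 min / OT 0 h 0 min.
Totals: regular 13 h 52 min, overtime 0 h 0 min.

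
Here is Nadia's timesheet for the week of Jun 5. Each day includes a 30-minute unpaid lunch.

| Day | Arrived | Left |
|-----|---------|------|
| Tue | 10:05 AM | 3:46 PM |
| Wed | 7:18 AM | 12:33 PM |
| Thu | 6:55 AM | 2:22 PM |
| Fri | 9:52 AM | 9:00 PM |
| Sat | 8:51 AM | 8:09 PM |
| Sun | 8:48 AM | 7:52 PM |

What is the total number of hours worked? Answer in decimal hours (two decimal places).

Tue: 10:05 AM–3:46 PM = 5 h 41 min; less 30 min break → 5 h 11 min
Wed: 7:18 AM–12:33 PM = 5 h 15 min; less 30 min break → 4 h 45 min
Thu: 6:55 AM–2:22 PM = 7 h 27 min; less 30 min break → 6 h 57 min
Fri: 9:52 AM–9:00 PM = 11 h 8 min; less 30 min break → 10 h 38 min
Sat: 8:51 AM–8:09 PM = 11 h 18 min; less 30 min break → 10 h 48 min
Sun: 8:48 AM–7:52 PM = 11 h 4 min; less 30 min break → 10 h 34 min
Total: 5 h 11 min + 4 h 45 min + 6 h 57 min + 10 h 38 min + 10 h 48 min + 10 h 34 min = 48 h 53 min.

48.88 hours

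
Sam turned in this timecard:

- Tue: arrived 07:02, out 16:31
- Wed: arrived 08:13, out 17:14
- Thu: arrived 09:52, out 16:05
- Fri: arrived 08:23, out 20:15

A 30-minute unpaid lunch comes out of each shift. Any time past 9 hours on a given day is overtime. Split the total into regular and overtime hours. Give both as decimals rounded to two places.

Tue: 07:02–16:31 = 9 h 29 min; less 30 min break → 8 h 59 min
Wed: 08:13–17:14 = 9 h 1 min; less 30 min break → 8 h 31 min
Thu: 09:52–16:05 = 6 h 13 min; less 30 min break → 5 h 43 min
Fri: 08:23–20:15 = 11 h 52 min; less 30 min break → 11 h 22 min
Tue reg 8 h 59 min / OT 0 h 0 min; Wed reg 8 h 31 min / OT 0 h 0 min; Thu reg 5 h 43 min / OT 0 h 0 min; Fri reg 9 h 0 min / OT 2 h 22 min.
Totals: regular 32 h 13 min, overtime 2 h 22 min.

Regular 32.22 hours, overtime 2.37 hours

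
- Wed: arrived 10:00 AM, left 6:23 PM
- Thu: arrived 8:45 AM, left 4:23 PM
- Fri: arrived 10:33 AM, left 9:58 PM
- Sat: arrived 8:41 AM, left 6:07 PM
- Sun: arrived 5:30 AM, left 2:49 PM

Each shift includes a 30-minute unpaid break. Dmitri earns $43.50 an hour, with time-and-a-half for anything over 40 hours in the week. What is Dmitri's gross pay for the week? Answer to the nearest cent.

$1980.34

Wed: 10:00 AM–6:23 PM = 8 h 23 min; less 30 min break → 7 h 53 min
Thu: 8:45 AM–4:23 PM = 7 h 38 min; less 30 min break → 7 h 8 min
Fri: 10:33 AM–9:58 PM = 11 h 25 min; less 30 min break → 10 h 55 min
Sat: 8:41 AM–6:07 PM = 9 h 26 min; less 30 min break → 8 h 56 min
Sun: 5:30 AM–2:49 PM = 9 h 19 min; less 30 min break → 8 h 49 min
Total worked: 43 h 41 min = 2621 min.
Regular 40 h 0 min = 2400 min at $43.50/h; overtime 3 h 41 min = 221 min at $65.25/h.
Pay = (2400 × $43.50 + 221 × $65.25) ÷ 60 = $1980.34.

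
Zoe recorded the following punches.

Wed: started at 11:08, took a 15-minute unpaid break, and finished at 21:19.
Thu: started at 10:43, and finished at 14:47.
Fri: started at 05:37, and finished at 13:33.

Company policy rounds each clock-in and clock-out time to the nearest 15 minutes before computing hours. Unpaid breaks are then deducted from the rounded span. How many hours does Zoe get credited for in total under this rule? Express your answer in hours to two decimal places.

21.75 hours

Wed: in 11:08→11:15, out 21:19→21:15; 10 h 0 min − 15 min = 9 h 45 min
Thu: in 10:43→10:45, out 14:47→14:45; 4 h 0 min
Fri: in 05:37→05:30, out 13:33→13:30; 8 h 0 min
Total credited: 21 h 45 min.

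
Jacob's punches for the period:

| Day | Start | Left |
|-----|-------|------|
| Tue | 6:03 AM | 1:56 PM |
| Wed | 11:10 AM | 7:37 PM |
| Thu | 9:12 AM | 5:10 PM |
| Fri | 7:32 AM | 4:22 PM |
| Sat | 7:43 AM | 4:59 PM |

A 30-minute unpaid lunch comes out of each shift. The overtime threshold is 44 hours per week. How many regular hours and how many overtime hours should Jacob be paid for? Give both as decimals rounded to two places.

Tue: 6:03 AM–1:56 PM = 7 h 53 min; less 30 min break → 7 h 23 min
Wed: 11:10 AM–7:37 PM = 8 h 27 min; less 30 min break → 7 h 57 min
Thu: 9:12 AM–5:10 PM = 7 h 58 min; less 30 min break → 7 h 28 min
Fri: 7:32 AM–4:22 PM = 8 h 50 min; less 30 min break → 8 h 20 min
Sat: 7:43 AM–4:59 PM = 9 h 16 min; less 30 min break → 8 h 46 min
Total worked: 39 h 54 min = 39.90 h.
Threshold 44 h → overtime 0 h 0 min, regular 39 h 54 min.

Regular 39.90 hours, overtime 0.00 hours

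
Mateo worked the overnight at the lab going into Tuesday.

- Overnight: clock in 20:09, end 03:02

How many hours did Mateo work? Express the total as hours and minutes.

Overnight: 20:09 → midnight = 3 h 51 min; midnight → 03:02 = 3 h 2 min; span 6 h 53 min

6 h 53 min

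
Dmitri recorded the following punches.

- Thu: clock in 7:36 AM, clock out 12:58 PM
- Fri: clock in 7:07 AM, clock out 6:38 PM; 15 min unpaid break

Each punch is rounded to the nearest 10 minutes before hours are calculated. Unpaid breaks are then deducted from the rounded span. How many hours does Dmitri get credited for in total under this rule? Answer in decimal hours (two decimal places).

16.58 hours

Thu: in 7:36 AM→7:40 AM, out 12:58 PM→1:00 PM; 5 h 20 min
Fri: in 7:07 AM→7:10 AM, out 6:38 PM→6:40 PM; 11 h 30 min − 15 min = 11 h 15 min
Total credited: 16 h 35 min.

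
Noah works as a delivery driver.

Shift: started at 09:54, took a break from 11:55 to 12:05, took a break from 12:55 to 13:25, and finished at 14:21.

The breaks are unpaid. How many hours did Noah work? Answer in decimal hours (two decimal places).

3.78 hours

Shift: 09:54–14:21 = 4 h 27 min; less 40 min break → 3 h 47 min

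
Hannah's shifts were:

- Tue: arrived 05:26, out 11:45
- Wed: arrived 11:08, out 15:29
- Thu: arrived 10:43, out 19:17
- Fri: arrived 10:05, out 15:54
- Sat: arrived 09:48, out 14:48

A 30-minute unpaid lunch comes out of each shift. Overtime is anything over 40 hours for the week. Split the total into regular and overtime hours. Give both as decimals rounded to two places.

Tue: 05:26–11:45 = 6 h 19 min; less 30 min break → 5 h 49 min
Wed: 11:08–15:29 = 4 h 21 min; less 30 min break → 3 h 51 min
Thu: 10:43–19:17 = 8 h 34 min; less 30 min break → 8 h 4 min
Fri: 10:05–15:54 = 5 h 49 min; less 30 min break → 5 h 19 min
Sat: 09:48–14:48 = 5 h 0 min; less 30 min break → 4 h 30 min
Total worked: 27 h 33 min = 27.55 h.
Threshold 40 h → overtime 0 h 0 min, regular 27 h 33 min.

Regular 27.55 hours, overtime 0.00 hours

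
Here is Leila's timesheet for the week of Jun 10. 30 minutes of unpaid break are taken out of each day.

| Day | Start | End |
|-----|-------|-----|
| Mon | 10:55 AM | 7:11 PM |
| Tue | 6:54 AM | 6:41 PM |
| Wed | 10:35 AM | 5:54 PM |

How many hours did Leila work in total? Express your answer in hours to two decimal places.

Mon: 10:55 AM–7:11 PM = 8 h 16 min; less 30 min break → 7 h 46 min
Tue: 6:54 AM–6:41 PM = 11 h 47 min; less 30 min break → 11 h 17 min
Wed: 10:35 AM–5:54 PM = 7 h 19 min; less 30 min break → 6 h 49 min
Total: 7 h 46 min + 11 h 17 min + 6 h 49 min = 25 h 52 min.

25.87 hours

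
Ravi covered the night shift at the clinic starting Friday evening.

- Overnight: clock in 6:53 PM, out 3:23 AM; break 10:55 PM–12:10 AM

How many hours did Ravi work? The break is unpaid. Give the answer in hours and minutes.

Overnight: 6:53 PM → midnight = 5 h 7 min; midnight → 3:23 AM = 3 h 23 min; span 8 h 30 min; less 75 min break → 7 h 15 min

7 h 15 min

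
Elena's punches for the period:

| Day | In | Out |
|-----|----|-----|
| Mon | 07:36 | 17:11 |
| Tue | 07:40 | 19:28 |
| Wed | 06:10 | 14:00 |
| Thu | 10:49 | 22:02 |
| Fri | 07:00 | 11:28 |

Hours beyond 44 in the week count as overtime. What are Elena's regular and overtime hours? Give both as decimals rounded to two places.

Mon: 07:36–17:11 = 9 h 35 min
Tue: 07:40–19:28 = 11 h 48 min
Wed: 06:10–14:00 = 7 h 50 min
Thu: 10:49–22:02 = 11 h 13 min
Fri: 07:00–11:28 = 4 h 28 min
Total worked: 44 h 54 min = 44.90 h.
Threshold 44 h → overtime 0 h 54 min, regular 44 h 0 min.

Regular 44.00 hours, overtime 0.90 hours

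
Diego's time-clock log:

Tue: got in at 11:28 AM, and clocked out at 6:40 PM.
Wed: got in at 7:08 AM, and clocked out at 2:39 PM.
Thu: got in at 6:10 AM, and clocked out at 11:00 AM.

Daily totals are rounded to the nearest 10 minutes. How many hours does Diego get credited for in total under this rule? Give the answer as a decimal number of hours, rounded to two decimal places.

Tue: 11:28 AM–6:40 PM = 7 h 12 min → rounds to 7 h 10 min
Wed: 7:08 AM–2:39 PM = 7 h 31 min → rounds to 7 h 30 min
Thu: 6:10 AM–11:00 AM = 4 h 50 min → rounds to 4 h 50 min
Total credited: 19 h 30 min.

19.50 hours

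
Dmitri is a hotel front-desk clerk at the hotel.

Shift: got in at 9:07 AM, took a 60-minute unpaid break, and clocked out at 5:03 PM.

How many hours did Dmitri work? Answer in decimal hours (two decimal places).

Shift: 9:07 AM–5:03 PM = 7 h 56 min; less 60 min break → 6 h 56 min

6.93 hours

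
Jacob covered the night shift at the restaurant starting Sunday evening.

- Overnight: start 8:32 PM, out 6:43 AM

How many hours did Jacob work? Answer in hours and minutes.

Overnight: 8:32 PM → midnight = 3 h 28 min; midnight → 6:43 AM = 6 h 43 min; span 10 h 11 min

10 h 11 min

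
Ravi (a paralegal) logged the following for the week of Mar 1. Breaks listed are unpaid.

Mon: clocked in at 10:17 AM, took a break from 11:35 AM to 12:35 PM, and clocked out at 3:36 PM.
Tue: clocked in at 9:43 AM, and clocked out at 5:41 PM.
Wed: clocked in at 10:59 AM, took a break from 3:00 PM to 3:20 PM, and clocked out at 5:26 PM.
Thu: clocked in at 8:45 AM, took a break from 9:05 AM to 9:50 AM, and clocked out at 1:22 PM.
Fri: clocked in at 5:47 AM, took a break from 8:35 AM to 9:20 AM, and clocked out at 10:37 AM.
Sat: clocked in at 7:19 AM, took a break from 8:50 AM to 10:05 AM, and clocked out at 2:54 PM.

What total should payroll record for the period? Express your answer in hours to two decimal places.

Mon: 10:17 AM–3:36 PM = 5 h 19 min; less 60 min break → 4 h 19 min
Tue: 9:43 AM–5:41 PM = 7 h 58 min
Wed: 10:59 AM–5:26 PM = 6 h 27 min; less 20 min break → 6 h 7 min
Thu: 8:45 AM–1:22 PM = 4 h 37 min; less 45 min break → 3 h 52 min
Fri: 5:47 AM–10:37 AM = 4 h 50 min; less 45 min break → 4 h 5 min
Sat: 7:19 AM–2:54 PM = 7 h 35 min; less 75 min break → 6 h 20 min
Total: 4 h 19 min + 7 h 58 min + 6 h 7 min + 3 h 52 min + 4 h 5 min + 6 h 20 min = 32 h 41 min.

32.68 hours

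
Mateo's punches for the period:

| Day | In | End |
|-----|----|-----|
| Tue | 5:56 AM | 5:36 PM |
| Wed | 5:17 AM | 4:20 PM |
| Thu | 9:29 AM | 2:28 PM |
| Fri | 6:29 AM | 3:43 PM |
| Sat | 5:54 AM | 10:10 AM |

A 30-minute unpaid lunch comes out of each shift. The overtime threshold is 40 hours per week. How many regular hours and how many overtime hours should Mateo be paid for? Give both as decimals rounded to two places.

Regular 38.70 hours, overtime 0.00 hours

Tue: 5:56 AM–5:36 PM = 11 h 40 min; less 30 min break → 11 h 10 min
Wed: 5:17 AM–4:20 PM = 11 h 3 min; less 30 min break → 10 h 33 min
Thu: 9:29 AM–2:28 PM = 4 h 59 min; less 30 min break → 4 h 29 min
Fri: 6:29 AM–3:43 PM = 9 h 14 min; less 30 min break → 8 h 44 min
Sat: 5:54 AM–10:10 AM = 4 h 16 min; less 30 min break → 3 h 46 min
Total worked: 38 h 42 min = 38.70 h.
Threshold 40 h → overtime 0 h 0 min, regular 38 h 42 min.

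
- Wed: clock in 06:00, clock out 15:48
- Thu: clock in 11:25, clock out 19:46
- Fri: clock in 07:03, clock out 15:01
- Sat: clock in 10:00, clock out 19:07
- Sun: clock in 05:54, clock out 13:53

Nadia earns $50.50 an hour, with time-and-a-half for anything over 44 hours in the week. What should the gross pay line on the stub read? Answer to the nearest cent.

Wed: 06:00–15:48 = 9 h 48 min
Thu: 11:25–19:46 = 8 h 21 min
Fri: 07:03–15:01 = 7 h 58 min
Sat: 10:00–19:07 = 9 h 7 min
Sun: 05:54–13:53 = 7 h 59 min
Total worked: 43 h 13 min = 2593 min.
Regular 43 h 13 min = 2593 min at $50.50/h; overtime 0 h 0 min = 0 min at $75.75/h.
Pay = (2593 × $50.50 + 0 × $75.75) ÷ 60 = $2182.44.

$2182.44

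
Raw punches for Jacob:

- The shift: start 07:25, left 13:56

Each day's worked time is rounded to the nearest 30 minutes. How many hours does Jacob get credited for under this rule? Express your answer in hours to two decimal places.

The shift: 07:25–13:56 = 6 h 31 min → rounds to 6 h 30 min

6.50 hours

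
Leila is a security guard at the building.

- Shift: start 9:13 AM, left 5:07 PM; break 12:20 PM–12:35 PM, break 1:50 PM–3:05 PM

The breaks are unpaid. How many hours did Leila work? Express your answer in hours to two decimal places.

Shift: 9:13 AM–5:07 PM = 7 h 54 min; less 90 min break → 6 h 24 min

6.40 hours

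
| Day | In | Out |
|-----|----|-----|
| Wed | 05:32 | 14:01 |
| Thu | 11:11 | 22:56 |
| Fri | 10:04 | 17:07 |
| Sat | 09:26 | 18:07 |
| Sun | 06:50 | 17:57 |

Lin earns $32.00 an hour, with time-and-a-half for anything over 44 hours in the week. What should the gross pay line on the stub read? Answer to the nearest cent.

Wed: 05:32–14:01 = 8 h 29 min
Thu: 11:11–22:56 = 11 h 45 min
Fri: 10:04–17:07 = 7 h 3 min
Sat: 09:26–18:07 = 8 h 41 min
Sun: 06:50–17:57 = 11 h 7 min
Total worked: 47 h 5 min = 2825 min.
Regular 44 h 0 min = 2640 min at $32.00/h; overtime 3 h 5 min = 185 min at $48.00/h.
Pay = (2640 × $32.00 + 185 × $48.00) ÷ 60 = $1556.00.

$1556.00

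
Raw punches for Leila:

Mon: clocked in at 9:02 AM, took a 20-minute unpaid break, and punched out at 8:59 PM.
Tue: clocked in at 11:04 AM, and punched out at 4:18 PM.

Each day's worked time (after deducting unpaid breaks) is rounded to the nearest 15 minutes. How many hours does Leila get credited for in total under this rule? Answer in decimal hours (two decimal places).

16.75 hours

Mon: 9:02 AM–8:59 PM = 11 h 57 min − 20 min = 11 h 37 min → rounds to 11 h 30 min
Tue: 11:04 AM–4:18 PM = 5 h 14 min → rounds to 5 h 15 min
Total credited: 16 h 45 min.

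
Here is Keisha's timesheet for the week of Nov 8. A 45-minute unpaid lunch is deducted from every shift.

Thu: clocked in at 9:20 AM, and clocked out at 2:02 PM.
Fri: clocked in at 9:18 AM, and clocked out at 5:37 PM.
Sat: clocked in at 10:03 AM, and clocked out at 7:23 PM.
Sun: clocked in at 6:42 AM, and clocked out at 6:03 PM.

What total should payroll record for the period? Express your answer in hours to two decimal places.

30.70 hours

Thu: 9:20 AM–2:02 PM = 4 h 42 min; less 45 min break → 3 h 57 min
Fri: 9:18 AM–5:37 PM = 8 h 19 min; less 45 min break → 7 h 34 min
Sat: 10:03 AM–7:23 PM = 9 h 20 min; less 45 min break → 8 h 35 min
Sun: 6:42 AM–6:03 PM = 11 h 21 min; less 45 min break → 10 h 36 min
Total: 3 h 57 min + 7 h 34 min + 8 h 35 min + 10 h 36 min = 30 h 42 min.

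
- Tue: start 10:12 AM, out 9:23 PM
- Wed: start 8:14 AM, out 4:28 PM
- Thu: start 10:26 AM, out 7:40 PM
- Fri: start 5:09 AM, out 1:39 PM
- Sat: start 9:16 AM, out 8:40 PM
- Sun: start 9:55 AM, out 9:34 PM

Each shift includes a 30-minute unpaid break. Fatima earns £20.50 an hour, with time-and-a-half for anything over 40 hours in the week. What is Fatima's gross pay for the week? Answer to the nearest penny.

£1348.90

Tue: 10:12 AM–9:23 PM = 11 h 11 min; less 30 min break → 10 h 41 min
Wed: 8:14 AM–4:28 PM = 8 h 14 min; less 30 min break → 7 h 44 min
Thu: 10:26 AM–7:40 PM = 9 h 14 min; less 30 min break → 8 h 44 min
Fri: 5:09 AM–1:39 PM = 8 h 30 min; less 30 min break → 8 h 0 min
Sat: 9:16 AM–8:40 PM = 11 h 24 min; less 30 min break → 10 h 54 min
Sun: 9:55 AM–9:34 PM = 11 h 39 min; less 30 min break → 11 h 9 min
Total worked: 57 h 12 min = 3432 min.
Regular 40 h 0 min = 2400 min at £20.50/h; overtime 17 h 12 min = 1032 min at £30.75/h.
Pay = (2400 × £20.50 + 1032 × £30.75) ÷ 60 = £1348.90.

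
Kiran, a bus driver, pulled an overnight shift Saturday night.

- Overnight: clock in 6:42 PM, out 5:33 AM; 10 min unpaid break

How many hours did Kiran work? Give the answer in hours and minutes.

10 h 41 min

Overnight: 6:42 PM → midnight = 5 h 18 min; midnight → 5:33 AM = 5 h 33 min; span 10 h 51 min; less 10 min break → 10 h 41 min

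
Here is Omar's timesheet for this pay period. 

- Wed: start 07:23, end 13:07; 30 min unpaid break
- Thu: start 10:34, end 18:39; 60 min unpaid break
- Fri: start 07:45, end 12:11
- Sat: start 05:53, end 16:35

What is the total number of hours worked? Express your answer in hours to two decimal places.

Wed: 07:23–13:07 = 5 h 44 min; less 30 min break → 5 h 14 min
Thu: 10:34–18:39 = 8 h 5 min; less 60 min break → 7 h 5 min
Fri: 07:45–12:11 = 4 h 26 min
Sat: 05:53–16:35 = 10 h 42 min
Total: 5 h 14 min + 7 h 5 min + 4 h 26 min + 10 h 42 min = 27 h 27 min.

27.45 hours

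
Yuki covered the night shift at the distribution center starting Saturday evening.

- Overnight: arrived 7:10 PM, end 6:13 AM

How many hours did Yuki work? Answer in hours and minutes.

Overnight: 7:10 PM → midnight = 4 h 50 min; midnight → 6:13 AM = 6 h 13 min; span 11 h 3 min

11 h 3 min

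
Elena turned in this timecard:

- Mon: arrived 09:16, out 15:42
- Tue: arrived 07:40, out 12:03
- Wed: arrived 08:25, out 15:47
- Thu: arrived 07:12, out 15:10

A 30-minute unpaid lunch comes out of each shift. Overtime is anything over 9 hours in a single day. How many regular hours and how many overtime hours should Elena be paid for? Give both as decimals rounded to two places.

Regular 24.15 hours, overtime 0.00 hours

Mon: 09:16–15:42 = 6 h 26 min; less 30 min break → 5 h 56 min
Tue: 07:40–12:03 = 4 h 23 min; less 30 min break → 3 h 53 min
Wed: 08:25–15:47 = 7 h 22 min; less 30 min break → 6 h 52 min
Thu: 07:12–15:10 = 7 h 58 min; less 30 min break → 7 h 28 min
Mon reg 5 h 56 min / OT 0 h 0 min; Tue reg 3 h 53 min / OT 0 h 0 min; Wed reg 6 h 52 min / OT 0 h 0 min; Thu reg 7 h 28 min / OT 0 h 0 min.
Totals: regular 24 h 9 min, overtime 0 h 0 min.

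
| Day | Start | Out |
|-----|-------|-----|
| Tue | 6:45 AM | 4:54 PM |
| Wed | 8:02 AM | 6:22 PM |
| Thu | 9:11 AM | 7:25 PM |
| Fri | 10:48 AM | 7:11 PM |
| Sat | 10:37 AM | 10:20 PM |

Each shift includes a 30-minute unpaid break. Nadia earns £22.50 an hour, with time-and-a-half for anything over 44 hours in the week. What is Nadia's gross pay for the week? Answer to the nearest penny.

£1135.69

Tue: 6:45 AM–4:54 PM = 10 h 9 min; less 30 min break → 9 h 39 min
Wed: 8:02 AM–6:22 PM = 10 h 20 min; less 30 min break → 9 h 50 min
Thu: 9:11 AM–7:25 PM = 10 h 14 min; less 30 min break → 9 h 44 min
Fri: 10:48 AM–7:11 PM = 8 h 23 min; less 30 min break → 7 h 53 min
Sat: 10:37 AM–10:20 PM = 11 h 43 min; less 30 min break → 11 h 13 min
Total worked: 48 h 19 min = 2899 min.
Regular 44 h 0 min = 2640 min at £22.50/h; overtime 4 h 19 min = 259 min at £33.75/h.
Pay = (2640 × £22.50 + 259 × £33.75) ÷ 60 = £1135.69.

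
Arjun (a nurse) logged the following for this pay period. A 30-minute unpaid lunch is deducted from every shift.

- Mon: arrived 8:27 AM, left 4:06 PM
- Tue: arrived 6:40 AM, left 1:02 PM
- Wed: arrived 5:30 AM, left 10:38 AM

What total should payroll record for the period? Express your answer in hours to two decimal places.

17.65 hours

Mon: 8:27 AM–4:06 PM = 7 h 39 min; less 30 min break → 7 h 9 min
Tue: 6:40 AM–1:02 PM = 6 h 22 min; less 30 min break → 5 h 52 min
Wed: 5:30 AM–10:38 AM = 5 h 8 min; less 30 min break → 4 h 38 min
Total: 7 h 9 min + 5 h 52 min + 4 h 38 min = 17 h 39 min.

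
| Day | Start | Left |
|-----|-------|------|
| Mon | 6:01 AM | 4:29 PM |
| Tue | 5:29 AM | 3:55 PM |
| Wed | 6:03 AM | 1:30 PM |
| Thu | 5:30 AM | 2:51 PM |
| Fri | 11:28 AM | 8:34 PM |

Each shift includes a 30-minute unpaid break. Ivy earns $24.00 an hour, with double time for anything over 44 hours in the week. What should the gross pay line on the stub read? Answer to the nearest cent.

$1070.40

Mon: 6:01 AM–4:29 PM = 10 h 28 min; less 30 min break → 9 h 58 min
Tue: 5:29 AM–3:55 PM = 10 h 26 min; less 30 min break → 9 h 56 min
Wed: 6:03 AM–1:30 PM = 7 h 27 min; less 30 min break → 6 h 57 min
Thu: 5:30 AM–2:51 PM = 9 h 21 min; less 30 min break → 8 h 51 min
Fri: 11:28 AM–8:34 PM = 9 h 6 min; less 30 min break → 8 h 36 min
Total worked: 44 h 18 min = 2658 min.
Regular 44 h 0 min = 2640 min at $24.00/h; overtime 0 h 18 min = 18 min at $48.00/h.
Pay = (2640 × $24.00 + 18 × $48.00) ÷ 60 = $1070.40.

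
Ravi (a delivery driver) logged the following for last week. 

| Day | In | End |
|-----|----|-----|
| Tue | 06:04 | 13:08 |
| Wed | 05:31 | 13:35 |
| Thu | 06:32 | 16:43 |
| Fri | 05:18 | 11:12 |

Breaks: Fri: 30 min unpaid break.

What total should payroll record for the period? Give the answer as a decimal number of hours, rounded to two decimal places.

Tue: 06:04–13:08 = 7 h 4 min
Wed: 05:31–13:35 = 8 h 4 min
Thu: 06:32–16:43 = 10 h 11 min
Fri: 05:18–11:12 = 5 h 54 min; less 30 min break → 5 h 24 min
Total: 7 h 4 min + 8 h 4 min + 10 h 11 min + 5 h 24 min = 30 h 43 min.

30.72 hours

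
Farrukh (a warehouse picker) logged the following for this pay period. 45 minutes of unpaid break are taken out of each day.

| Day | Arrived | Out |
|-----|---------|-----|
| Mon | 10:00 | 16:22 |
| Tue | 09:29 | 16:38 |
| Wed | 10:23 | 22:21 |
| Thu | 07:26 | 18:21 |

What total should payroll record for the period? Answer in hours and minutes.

Mon: 10:00–16:22 = 6 h 22 min; less 45 min break → 5 h 37 min
Tue: 09:29–16:38 = 7 h 9 min; less 45 min break → 6 h 24 min
Wed: 10:23–22:21 = 11 h 58 min; less 45 min break → 11 h 13 min
Thu: 07:26–18:21 = 10 h 55 min; less 45 min break → 10 h 10 min
Total: 5 h 37 min + 6 h 24 min + 11 h 13 min + 10 h 10 min = 33 h 24 min.

33 h 24 min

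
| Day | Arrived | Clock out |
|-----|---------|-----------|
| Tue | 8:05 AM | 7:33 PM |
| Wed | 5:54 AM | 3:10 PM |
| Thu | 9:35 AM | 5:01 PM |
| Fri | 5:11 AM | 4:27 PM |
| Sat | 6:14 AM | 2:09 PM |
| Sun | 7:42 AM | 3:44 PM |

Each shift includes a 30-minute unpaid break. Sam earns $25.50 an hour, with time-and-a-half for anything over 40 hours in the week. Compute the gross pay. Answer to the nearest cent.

Tue: 8:05 AM–7:33 PM = 11 h 28 min; less 30 min break → 10 h 58 min
Wed: 5:54 AM–3:10 PM = 9 h 16 min; less 30 min break → 8 h 46 min
Thu: 9:35 AM–5:01 PM = 7 h 26 min; less 30 min break → 6 h 56 min
Fri: 5:11 AM–4:27 PM = 11 h 16 min; less 30 min break → 10 h 46 min
Sat: 6:14 AM–2:09 PM = 7 h 55 min; less 30 min break → 7 h 25 min
Sun: 7:42 AM–3:44 PM = 8 h 2 min; less 30 min break → 7 h 32 min
Total worked: 52 h 23 min = 3143 min.
Regular 40 h 0 min = 2400 min at $25.50/h; overtime 12 h 23 min = 743 min at $38.25/h.
Pay = (2400 × $25.50 + 743 × $38.25) ÷ 60 = $1493.66.

$1493.66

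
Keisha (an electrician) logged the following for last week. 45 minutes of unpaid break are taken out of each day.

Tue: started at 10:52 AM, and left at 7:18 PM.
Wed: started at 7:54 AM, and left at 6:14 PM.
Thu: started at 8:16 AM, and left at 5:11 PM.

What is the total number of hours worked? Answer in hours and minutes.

Tue: 10:52 AM–7:18 PM = 8 h 26 min; less 45 min break → 7 h 41 min
Wed: 7:54 AM–6:14 PM = 10 h 20 min; less 45 min break → 9 h 35 min
Thu: 8:16 AM–5:11 PM = 8 h 55 min; less 45 min break → 8 h 10 min
Total: 7 h 41 min + 9 h 35 min + 8 h 10 min = 25 h 26 min.

25 h 26 min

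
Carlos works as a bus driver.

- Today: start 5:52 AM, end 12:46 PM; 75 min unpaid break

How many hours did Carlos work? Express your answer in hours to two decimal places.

Today: 5:52 AM–12:46 PM = 6 h 54 min; less 75 min break → 5 h 39 min

5.65 hours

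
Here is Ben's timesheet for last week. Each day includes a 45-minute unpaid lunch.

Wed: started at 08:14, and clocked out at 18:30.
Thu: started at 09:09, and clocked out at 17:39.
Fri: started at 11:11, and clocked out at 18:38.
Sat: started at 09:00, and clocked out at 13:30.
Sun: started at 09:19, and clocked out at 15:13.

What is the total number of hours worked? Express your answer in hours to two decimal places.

32.87 hours

Wed: 08:14–18:30 = 10 h 16 min; less 45 min break → 9 h 31 min
Thu: 09:09–17:39 = 8 h 30 min; less 45 min break → 7 h 45 min
Fri: 11:11–18:38 = 7 h 27 min; less 45 min break → 6 h 42 min
Sat: 09:00–13:30 = 4 h 30 min; less 45 min break → 3 h 45 min
Sun: 09:19–15:13 = 5 h 54 min; less 45 min break → 5 h 9 min
Total: 9 h 31 min + 7 h 45 min + 6 h 42 min + 3 h 45 min + 5 h 9 min = 32 h 52 min.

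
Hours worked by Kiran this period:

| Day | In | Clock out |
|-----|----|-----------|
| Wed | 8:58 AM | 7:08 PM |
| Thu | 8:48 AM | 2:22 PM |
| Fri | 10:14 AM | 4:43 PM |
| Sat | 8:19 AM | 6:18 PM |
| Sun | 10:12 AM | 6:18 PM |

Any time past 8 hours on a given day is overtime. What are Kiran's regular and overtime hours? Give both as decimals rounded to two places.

Regular 36.05 hours, overtime 4.25 hours

Wed: 8:58 AM–7:08 PM = 10 h 10 min
Thu: 8:48 AM–2:22 PM = 5 h 34 min
Fri: 10:14 AM–4:43 PM = 6 h 29 min
Sat: 8:19 AM–6:18 PM = 9 h 59 min
Sun: 10:12 AM–6:18 PM = 8 h 6 min
Wed reg 8 h 0 min / OT 2 h 10 min; Thu reg 5 h 34 min / OT 0 h 0 min; Fri reg 6 h 29 min / OT 0 h 0 min; Sat reg 8 h 0 min / OT 1 h 59 min; Sun reg 8 h 0 min / OT 0 h 6 min.
Totals: regular 36 h 3 min, overtime 4 h 15 min.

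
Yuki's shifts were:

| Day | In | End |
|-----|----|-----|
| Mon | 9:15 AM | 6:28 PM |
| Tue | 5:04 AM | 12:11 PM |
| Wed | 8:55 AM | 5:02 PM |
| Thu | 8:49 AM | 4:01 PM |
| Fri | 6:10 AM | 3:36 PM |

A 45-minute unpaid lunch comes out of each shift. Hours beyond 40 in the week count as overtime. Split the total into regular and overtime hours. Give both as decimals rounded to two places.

Regular 37.33 hours, overtime 0.00 hours

Mon: 9:15 AM–6:28 PM = 9 h 13 min; less 45 min break → 8 h 28 min
Tue: 5:04 AM–12:11 PM = 7 h 7 min; less 45 min break → 6 h 22 min
Wed: 8:55 AM–5:02 PM = 8 h 7 min; less 45 min break → 7 h 22 min
Thu: 8:49 AM–4:01 PM = 7 h 12 min; less 45 min break → 6 h 27 min
Fri: 6:10 AM–3:36 PM = 9 h 26 min; less 45 min break → 8 h 41 min
Total worked: 37 h 20 min = 37.33 h.
Threshold 40 h → overtime 0 h 0 min, regular 37 h 20 min.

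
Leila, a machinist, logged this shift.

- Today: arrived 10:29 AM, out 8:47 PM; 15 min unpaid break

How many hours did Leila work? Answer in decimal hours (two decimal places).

10.05 hours

Today: 10:29 AM–8:47 PM = 10 h 18 min; less 15 min break → 10 h 3 min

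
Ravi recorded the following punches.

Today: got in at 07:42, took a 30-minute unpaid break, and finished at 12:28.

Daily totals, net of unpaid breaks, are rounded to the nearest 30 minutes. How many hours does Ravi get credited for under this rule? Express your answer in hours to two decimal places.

Today: 07:42–12:28 = 4 h 46 min − 30 min = 4 h 16 min → rounds to 4 h 30 min

4.50 hours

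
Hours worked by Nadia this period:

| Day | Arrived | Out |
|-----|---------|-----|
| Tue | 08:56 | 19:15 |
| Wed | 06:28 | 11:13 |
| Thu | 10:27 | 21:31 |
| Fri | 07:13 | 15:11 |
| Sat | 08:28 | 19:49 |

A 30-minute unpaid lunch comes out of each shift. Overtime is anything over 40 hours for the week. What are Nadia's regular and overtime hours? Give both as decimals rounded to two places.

Regular 40.00 hours, overtime 2.95 hours

Tue: 08:56–19:15 = 10 h 19 min; less 30 min break → 9 h 49 min
Wed: 06:28–11:13 = 4 h 45 min; less 30 min break → 4 h 15 min
Thu: 10:27–21:31 = 11 h 4 min; less 30 min break → 10 h 34 min
Fri: 07:13–15:11 = 7 h 58 min; less 30 min break → 7 h 28 min
Sat: 08:28–19:49 = 11 h 21 min; less 30 min break → 10 h 51 min
Total worked: 42 h 57 min = 42.95 h.
Threshold 40 h → overtime 2 h 57 min, regular 40 h 0 min.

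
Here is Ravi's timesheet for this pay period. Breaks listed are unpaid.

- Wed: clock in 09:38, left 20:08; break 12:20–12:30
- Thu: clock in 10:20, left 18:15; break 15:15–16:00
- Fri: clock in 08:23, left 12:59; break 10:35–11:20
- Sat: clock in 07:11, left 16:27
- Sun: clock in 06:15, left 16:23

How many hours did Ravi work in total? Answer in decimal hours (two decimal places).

Wed: 09:38–20:08 = 10 h 30 min; less 10 min break → 10 h 20 min
Thu: 10:20–18:15 = 7 h 55 min; less 45 min break → 7 h 10 min
Fri: 08:23–12:59 = 4 h 36 min; less 45 min break → 3 h 51 min
Sat: 07:11–16:27 = 9 h 16 min
Sun: 06:15–16:23 = 10 h 8 min
Total: 10 h 20 min + 7 h 10 min + 3 h 51 min + 9 h 16 min + 10 h 8 min = 40 h 45 min.

40.75 hours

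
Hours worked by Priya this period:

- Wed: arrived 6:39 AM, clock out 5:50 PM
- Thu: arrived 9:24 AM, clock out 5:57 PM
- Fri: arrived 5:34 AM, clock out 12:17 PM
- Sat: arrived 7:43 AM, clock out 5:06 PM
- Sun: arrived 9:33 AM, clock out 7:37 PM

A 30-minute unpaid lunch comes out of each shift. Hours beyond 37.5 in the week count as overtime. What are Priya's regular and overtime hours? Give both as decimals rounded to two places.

Wed: 6:39 AM–5:50 PM = 11 h 11 min; less 30 min break → 10 h 41 min
Thu: 9:24 AM–5:57 PM = 8 h 33 min; less 30 min break → 8 h 3 min
Fri: 5:34 AM–12:17 PM = 6 h 43 min; less 30 min break → 6 h 13 min
Sat: 7:43 AM–5:06 PM = 9 h 23 min; less 30 min break → 8 h 53 min
Sun: 9:33 AM–7:37 PM = 10 h 4 min; less 30 min break → 9 h 34 min
Total worked: 43 h 24 min = 43.40 h.
Threshold 37.5 h → overtime 5 h 54 min, regular 37 h 30 min.

Regular 37.50 hours, overtime 5.90 hours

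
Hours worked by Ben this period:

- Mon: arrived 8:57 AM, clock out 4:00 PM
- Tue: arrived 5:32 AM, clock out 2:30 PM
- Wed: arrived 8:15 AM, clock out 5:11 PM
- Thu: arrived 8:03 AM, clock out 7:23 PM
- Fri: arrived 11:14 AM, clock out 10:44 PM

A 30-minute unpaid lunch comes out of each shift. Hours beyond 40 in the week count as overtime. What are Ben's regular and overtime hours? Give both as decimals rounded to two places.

Regular 40.00 hours, overtime 5.28 hours

Mon: 8:57 AM–4:00 PM = 7 h 3 min; less 30 min break → 6 h 33 min
Tue: 5:32 AM–2:30 PM = 8 h 58 min; less 30 min break → 8 h 28 min
Wed: 8:15 AM–5:11 PM = 8 h 56 min; less 30 min break → 8 h 26 min
Thu: 8:03 AM–7:23 PM = 11 h 20 min; less 30 min break → 10 h 50 min
Fri: 11:14 AM–10:44 PM = 11 h 30 min; less 30 min break → 11 h 0 min
Total worked: 45 h 17 min = 45.28 h.
Threshold 40 h → overtime 5 h 17 min, regular 40 h 0 min.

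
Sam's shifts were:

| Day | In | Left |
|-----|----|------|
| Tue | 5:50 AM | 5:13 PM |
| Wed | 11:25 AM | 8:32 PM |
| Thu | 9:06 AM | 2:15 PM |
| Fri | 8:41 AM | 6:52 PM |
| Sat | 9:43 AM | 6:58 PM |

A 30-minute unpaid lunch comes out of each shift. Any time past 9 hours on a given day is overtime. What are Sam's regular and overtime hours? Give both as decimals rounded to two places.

Tue: 5:50 AM–5:13 PM = 11 h 23 min; less 30 min break → 10 h 53 min
Wed: 11:25 AM–8:32 PM = 9 h 7 min; less 30 min break → 8 h 37 min
Thu: 9:06 AM–2:15 PM = 5 h 9 min; less 30 min break → 4 h 39 min
Fri: 8:41 AM–6:52 PM = 10 h 11 min; less 30 min break → 9 h 41 min
Sat: 9:43 AM–6:58 PM = 9 h 15 min; less 30 min break → 8 h 45 min
Tue reg 9 h 0 min / OT 1 h 53 min; Wed reg 8 h 37 min / OT 0 h 0 min; Thu reg 4 h 39 min / OT 0 h 0 min; Fri reg 9 h 0 min / OT 0 h 41 min; Sat reg 8 h 45 min / OT 0 h 0 min.
Totals: regular 40 h 1 min, overtime 2 h 34 min.

Regular 40.02 hours, overtime 2.57 hours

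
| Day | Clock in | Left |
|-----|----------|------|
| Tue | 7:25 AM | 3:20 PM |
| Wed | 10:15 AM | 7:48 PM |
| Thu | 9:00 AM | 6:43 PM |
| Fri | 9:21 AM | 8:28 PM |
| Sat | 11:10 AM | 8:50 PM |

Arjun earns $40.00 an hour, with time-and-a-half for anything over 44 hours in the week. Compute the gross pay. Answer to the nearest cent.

$1998.00

Tue: 7:25 AM–3:20 PM = 7 h 55 min
Wed: 10:15 AM–7:48 PM = 9 h 33 min
Thu: 9:00 AM–6:43 PM = 9 h 43 min
Fri: 9:21 AM–8:28 PM = 11 h 7 min
Sat: 11:10 AM–8:50 PM = 9 h 40 min
Total worked: 47 h 58 min = 2878 min.
Regular 44 h 0 min = 2640 min at $40.00/h; overtime 3 h 58 min = 238 min at $60.00/h.
Pay = (2640 × $40.00 + 238 × $60.00) ÷ 60 = $1998.00.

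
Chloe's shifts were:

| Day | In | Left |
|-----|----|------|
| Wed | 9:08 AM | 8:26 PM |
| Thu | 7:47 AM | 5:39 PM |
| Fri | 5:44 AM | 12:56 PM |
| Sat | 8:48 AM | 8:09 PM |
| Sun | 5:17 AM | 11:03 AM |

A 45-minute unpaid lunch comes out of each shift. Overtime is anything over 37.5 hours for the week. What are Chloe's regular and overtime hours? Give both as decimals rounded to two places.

Wed: 9:08 AM–8:26 PM = 11 h 18 min; less 45 min break → 10 h 33 min
Thu: 7:47 AM–5:39 PM = 9 h 52 min; less 45 min break → 9 h 7 min
Fri: 5:44 AM–12:56 PM = 7 h 12 min; less 45 min break → 6 h 27 min
Sat: 8:48 AM–8:09 PM = 11 h 21 min; less 45 min break → 10 h 36 min
Sun: 5:17 AM–11:03 AM = 5 h 46 min; less 45 min break → 5 h 1 min
Total worked: 41 h 44 min = 41.73 h.
Threshold 37.5 h → overtime 4 h 14 min, regular 37 h 30 min.

Regular 37.50 hours, overtime 4.23 hours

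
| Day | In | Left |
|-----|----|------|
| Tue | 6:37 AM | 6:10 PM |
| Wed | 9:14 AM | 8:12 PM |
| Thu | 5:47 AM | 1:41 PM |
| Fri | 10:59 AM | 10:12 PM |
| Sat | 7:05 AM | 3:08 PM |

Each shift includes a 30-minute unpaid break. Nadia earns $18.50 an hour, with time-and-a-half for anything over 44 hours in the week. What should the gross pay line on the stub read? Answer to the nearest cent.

Tue: 6:37 AM–6:10 PM = 11 h 33 min; less 30 min break → 11 h 3 min
Wed: 9:14 AM–8:12 PM = 10 h 58 min; less 30 min break → 10 h 28 min
Thu: 5:47 AM–1:41 PM = 7 h 54 min; less 30 min break → 7 h 24 min
Fri: 10:59 AM–10:12 PM = 11 h 13 min; less 30 min break → 10 h 43 min
Sat: 7:05 AM–3:08 PM = 8 h 3 min; less 30 min break → 7 h 33 min
Total worked: 47 h 11 min = 2831 min.
Regular 44 h 0 min = 2640 min at $18.50/h; overtime 3 h 11 min = 191 min at $27.75/h.
Pay = (2640 × $18.50 + 191 × $27.75) ÷ 60 = $902.34.

$902.34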